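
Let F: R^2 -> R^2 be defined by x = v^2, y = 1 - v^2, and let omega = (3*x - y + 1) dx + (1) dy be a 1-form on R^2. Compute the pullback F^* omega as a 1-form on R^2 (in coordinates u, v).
F^* omega = (8*v^3 - 2*v) dv

Using F^*(f dg) = (f ∘ F) d(g ∘ F), substitute each coordinate x_i by F_i(u, v) in f_i, and replace dx_i by d F_i = (∂F_i/∂u) du + (∂F_i/∂v) dv.
  For the x component: f_1(F) = 4*v^2; d F_1 = (0) du + (2*v) dv
  For the y component: f_2(F) = 1; d F_2 = (0) du + (-2*v) dv
Combining and collecting du, dv coefficients:
  coeff of du: 0
  coeff of dv: 8*v^3 - 2*v
F^* omega = (8*v^3 - 2*v) dv.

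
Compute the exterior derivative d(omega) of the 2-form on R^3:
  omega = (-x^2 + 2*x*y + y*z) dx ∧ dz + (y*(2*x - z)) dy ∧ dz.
d(omega) = (-2*x + 2*y - z) dx ∧ dy ∧ dz

For a 2-form omega = sum_{i<j} g_{ij} dx_i ∧ dx_j, the exterior derivative is
  d(omega) = sum_{i<j} d(g_{ij}) ∧ dx_i ∧ dx_j = sum_{i<j, k} (∂g_{ij}/∂x_k) dx_k ∧ dx_i ∧ dx_j.
Expand each term, using dx_k ∧ dx_i ∧ dx_j = sgn(permutation) dx_{(a)} ∧ dx_{(b)} ∧ dx_{(c)} with (a < b < c) sorted:
  d(-x^2 + 2*x*y + y*z) includes (∂/∂y)(-x^2 + 2*x*y + y*z) dy = (2*x + z) dy, which multiplied by dx ∧ dz gives (-2*x - z) dx ∧ dy ∧ dz
  d(y*(2*x - z)) includes (∂/∂x)(y*(2*x - z)) dx = (2*y) dx, which multiplied by dy ∧ dz gives (2*y) dx ∧ dy ∧ dz
Collecting like 3-forms: d(omega) = (-2*x + 2*y - z) dx ∧ dy ∧ dz.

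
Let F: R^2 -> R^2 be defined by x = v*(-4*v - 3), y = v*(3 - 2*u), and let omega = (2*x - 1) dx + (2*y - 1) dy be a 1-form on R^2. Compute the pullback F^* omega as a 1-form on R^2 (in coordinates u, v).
F^* omega = (2*v*(4*u*v - 6*v + 1)) du + (8*u^2*v - 24*u*v + 2*u + 64*v^3 + 72*v^2 + 44*v) dv

Using F^*(f dg) = (f ∘ F) d(g ∘ F), substitute each coordinate x_i by F_i(u, v) in f_i, and replace dx_i by d F_i = (∂F_i/∂u) du + (∂F_i/∂v) dv.
  For the x component: f_1(F) = -8*v^2 - 6*v - 1; d F_1 = (0) du + (-8*v - 3) dv
  For the y component: f_2(F) = -4*u*v + 6*v - 1; d F_2 = (-2*v) du + (3 - 2*u) dv
Combining and collecting du, dv coefficients:
  coeff of du: 2*v*(4*u*v - 6*v + 1)
  coeff of dv: 8*u^2*v - 24*u*v + 2*u + 64*v^3 + 72*v^2 + 44*v
F^* omega = (2*v*(4*u*v - 6*v + 1)) du + (8*u^2*v - 24*u*v + 2*u + 64*v^3 + 72*v^2 + 44*v) dv.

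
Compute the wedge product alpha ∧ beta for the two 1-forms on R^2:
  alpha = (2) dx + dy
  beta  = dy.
alpha ∧ beta = (2) dx ∧ dy

Distribute the wedge, using dx_i ∧ dx_j = -dx_j ∧ dx_i and dx_i ∧ dx_i = 0. For each pair (i, j) with i < j, the coefficient of dx_i ∧ dx_j in alpha ∧ beta is (alpha_i * beta_j - alpha_j * beta_i). Collecting: alpha ∧ beta = (2) dx ∧ dy.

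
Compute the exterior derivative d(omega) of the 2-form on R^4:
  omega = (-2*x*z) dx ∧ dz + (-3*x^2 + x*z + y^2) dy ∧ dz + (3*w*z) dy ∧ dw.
d(omega) = (-6*x + z) dx ∧ dy ∧ dz + (-3*w) dy ∧ dz ∧ dw

For a 2-form omega = sum_{i<j} g_{ij} dx_i ∧ dx_j, the exterior derivative is
  d(omega) = sum_{i<j} d(g_{ij}) ∧ dx_i ∧ dx_j = sum_{i<j, k} (∂g_{ij}/∂x_k) dx_k ∧ dx_i ∧ dx_j.
Expand each term, using dx_k ∧ dx_i ∧ dx_j = sgn(permutation) dx_{(a)} ∧ dx_{(b)} ∧ dx_{(c)} with (a < b < c) sorted:
  d(-3*x^2 + x*z + y^2) includes (∂/∂x)(-3*x^2 + x*z + y^2) dx = (-6*x + z) dx, which multiplied by dy ∧ dz gives (-6*x + z) dx ∧ dy ∧ dz
  d(3*w*z) includes (∂/∂z)(3*w*z) dz = (3*w) dz, which multiplied by dy ∧ dw gives (-3*w) dy ∧ dz ∧ dw
Collecting like 3-forms: d(omega) = (-6*x + z) dx ∧ dy ∧ dz + (-3*w) dy ∧ dz ∧ dw.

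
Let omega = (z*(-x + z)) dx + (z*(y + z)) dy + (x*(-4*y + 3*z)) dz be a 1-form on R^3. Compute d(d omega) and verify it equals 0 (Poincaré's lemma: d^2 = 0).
d(d omega) = 0

Step 1: d omega = sum_{i<j} (∂f_j/∂x_i - ∂f_i/∂x_j) dx_i ∧ dx_j:
  coeff of dx ∧ dy: 0
  coeff of dx ∧ dz: x - 4*y + z
  coeff of dy ∧ dz: -4*x - y - 2*z
Step 2: Apply d again to each 2-form coefficient. The only possible 3-form in R^3 is dx ∧ dy ∧ dz, with coefficient
  ∂(coeff of dy∧dz)/∂x - ∂(coeff of dx∧dz)/∂y + ∂(coeff of dx∧dy)/∂z
  = ∂/∂x (-4*x - y - 2*z) - ∂/∂y (x - 4*y + z) + ∂/∂z (0).
Each of these terms simplifies to sums of mixed partials that cancel in pairs. The result is 0 (by equality of mixed partials for smooth functions — Schwarz / Clairaut).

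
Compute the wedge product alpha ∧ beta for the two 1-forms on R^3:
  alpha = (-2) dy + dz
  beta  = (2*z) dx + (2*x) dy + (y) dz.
alpha ∧ beta = (4*z) dx ∧ dy + (-2*x - 2*y) dy ∧ dz + (-2*z) dx ∧ dz

Distribute the wedge, using dx_i ∧ dx_j = -dx_j ∧ dx_i and dx_i ∧ dx_i = 0. For each pair (i, j) with i < j, the coefficient of dx_i ∧ dx_j in alpha ∧ beta is (alpha_i * beta_j - alpha_j * beta_i). Collecting: alpha ∧ beta = (4*z) dx ∧ dy + (-2*x - 2*y) dy ∧ dz + (-2*z) dx ∧ dz.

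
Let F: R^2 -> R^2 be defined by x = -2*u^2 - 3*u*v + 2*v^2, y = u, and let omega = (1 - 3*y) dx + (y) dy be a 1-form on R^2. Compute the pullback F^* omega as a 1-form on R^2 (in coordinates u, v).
F^* omega = (12*u^2 + 9*u*v - 3*u - 3*v) du + (9*u^2 - 12*u*v - 3*u + 4*v) dv

Using F^*(f dg) = (f ∘ F) d(g ∘ F), substitute each coordinate x_i by F_i(u, v) in f_i, and replace dx_i by d F_i = (∂F_i/∂u) du + (∂F_i/∂v) dv.
  For the x component: f_1(F) = 1 - 3*u; d F_1 = (-4*u - 3*v) du + (-3*u + 4*v) dv
  For the y component: f_2(F) = u; d F_2 = (1) du + (0) dv
Combining and collecting du, dv coefficients:
  coeff of du: 12*u^2 + 9*u*v - 3*u - 3*v
  coeff of dv: 9*u^2 - 12*u*v - 3*u + 4*v
F^* omega = (12*u^2 + 9*u*v - 3*u - 3*v) du + (9*u^2 - 12*u*v - 3*u + 4*v) dv.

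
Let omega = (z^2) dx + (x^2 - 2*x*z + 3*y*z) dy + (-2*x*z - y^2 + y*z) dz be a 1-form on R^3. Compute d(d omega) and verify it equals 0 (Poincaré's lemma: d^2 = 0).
d(d omega) = 0

Step 1: d omega = sum_{i<j} (∂f_j/∂x_i - ∂f_i/∂x_j) dx_i ∧ dx_j:
  coeff of dx ∧ dy: 2*x - 2*z
  coeff of dx ∧ dz: -4*z
  coeff of dy ∧ dz: 2*x - 5*y + z
Step 2: Apply d again to each 2-form coefficient. The only possible 3-form in R^3 is dx ∧ dy ∧ dz, with coefficient
  ∂(coeff of dy∧dz)/∂x - ∂(coeff of dx∧dz)/∂y + ∂(coeff of dx∧dy)/∂z
  = ∂/∂x (2*x - 5*y + z) - ∂/∂y (-4*z) + ∂/∂z (2*x - 2*z).
Each of these terms simplifies to sums of mixed partials that cancel in pairs. The result is 0 (by equality of mixed partials for smooth functions — Schwarz / Clairaut).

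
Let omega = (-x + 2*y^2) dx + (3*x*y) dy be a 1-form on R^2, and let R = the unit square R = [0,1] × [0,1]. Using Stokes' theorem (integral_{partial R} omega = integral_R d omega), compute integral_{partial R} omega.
integral_(partial R) omega = -1/2

Stokes: integral_partial_R omega = integral_R d omega with d omega = (∂Q/∂x - ∂P/∂y) dx ∧ dy.
  ∂Q/∂x = 3*y
  ∂P/∂y = 4*y
  integrand = ∂Q/∂x - ∂P/∂y = -y.
Integrating over R: integral_0^1 integral_0^1 (-y) dx dy = -1/2.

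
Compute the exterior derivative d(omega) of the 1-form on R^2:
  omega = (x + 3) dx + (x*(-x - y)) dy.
d(omega) = (-2*x - y) dx ∧ dy

For a 1-form omega = sum_i f_i dx_i, the exterior derivative is
  d(omega) = sum_{i < j} (∂f_j/∂x_i - ∂f_i/∂x_j) dx_i ∧ dx_j.
  coefficient of dx ∧ dy: ∂f_2/∂x - ∂f_1/∂y = ∂(x*(-x - y))/∂x - ∂(x + 3)/∂y = -2*x - y
Assembling: d(omega) = (-2*x - y) dx ∧ dy.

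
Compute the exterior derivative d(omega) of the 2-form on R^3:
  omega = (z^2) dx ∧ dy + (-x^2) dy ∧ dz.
d(omega) = (-2*x + 2*z) dx ∧ dy ∧ dz

For a 2-form omega = sum_{i<j} g_{ij} dx_i ∧ dx_j, the exterior derivative is
  d(omega) = sum_{i<j} d(g_{ij}) ∧ dx_i ∧ dx_j = sum_{i<j, k} (∂g_{ij}/∂x_k) dx_k ∧ dx_i ∧ dx_j.
Expand each term, using dx_k ∧ dx_i ∧ dx_j = sgn(permutation) dx_{(a)} ∧ dx_{(b)} ∧ dx_{(c)} with (a < b < c) sorted:
  d(z^2) includes (∂/∂z)(z^2) dz = (2*z) dz, which multiplied by dx ∧ dy gives (2*z) dx ∧ dy ∧ dz
  d(-x^2) includes (∂/∂x)(-x^2) dx = (-2*x) dx, which multiplied by dy ∧ dz gives (-2*x) dx ∧ dy ∧ dz
Collecting like 3-forms: d(omega) = (-2*x + 2*z) dx ∧ dy ∧ dz.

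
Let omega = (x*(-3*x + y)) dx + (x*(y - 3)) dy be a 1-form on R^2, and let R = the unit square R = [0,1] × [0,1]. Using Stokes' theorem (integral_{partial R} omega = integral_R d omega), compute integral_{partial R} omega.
integral_(partial R) omega = -3

Stokes: integral_partial_R omega = integral_R d omega with d omega = (∂Q/∂x - ∂P/∂y) dx ∧ dy.
  ∂Q/∂x = y - 3
  ∂P/∂y = x
  integrand = ∂Q/∂x - ∂P/∂y = -x + y - 3.
Integrating over R: integral_0^1 integral_0^1 (-x + y - 3) dx dy = -3.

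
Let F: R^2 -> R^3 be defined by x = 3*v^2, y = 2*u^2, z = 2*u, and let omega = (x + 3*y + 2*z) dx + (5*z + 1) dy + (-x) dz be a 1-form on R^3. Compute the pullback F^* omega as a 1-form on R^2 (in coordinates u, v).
F^* omega = (40*u^2 + 4*u - 6*v^2) du + (6*v*(6*u^2 + 4*u + 3*v^2)) dv

Using F^*(f dg) = (f ∘ F) d(g ∘ F), substitute each coordinate x_i by F_i(u, v) in f_i, and replace dx_i by d F_i = (∂F_i/∂u) du + (∂F_i/∂v) dv.
  For the x component: f_1(F) = 6*u^2 + 4*u + 3*v^2; d F_1 = (0) du + (6*v) dv
  For the y component: f_2(F) = 10*u + 1; d F_2 = (4*u) du + (0) dv
  For the z component: f_3(F) = -3*v^2; d F_3 = (2) du + (0) dv
Combining and collecting du, dv coefficients:
  coeff of du: 40*u^2 + 4*u - 6*v^2
  coeff of dv: 6*v*(6*u^2 + 4*u + 3*v^2)
F^* omega = (40*u^2 + 4*u - 6*v^2) du + (6*v*(6*u^2 + 4*u + 3*v^2)) dv.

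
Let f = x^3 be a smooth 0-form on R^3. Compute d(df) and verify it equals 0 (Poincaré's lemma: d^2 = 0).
d(df) = 0

Step 1: df = sum_i (∂f/∂x_i) dx_i = (3*x^2) dx + (0) dy + (0) dz.
Step 2: Apply d again. Using the 1-form formula, the coefficient of dx ∧ dy in d(df) is ∂^2 f/∂x ∂y - ∂^2 f/∂y ∂x = (0) - (0) = 0 (equality of mixed partials for smooth f).
Similarly for dx ∧ dz and dy ∧ dz — all coefficients vanish. So d(df) = 0.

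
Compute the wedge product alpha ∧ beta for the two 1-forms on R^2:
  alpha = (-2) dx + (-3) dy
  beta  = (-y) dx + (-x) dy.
alpha ∧ beta = (2*x - 3*y) dx ∧ dy

Distribute the wedge, using dx_i ∧ dx_j = -dx_j ∧ dx_i and dx_i ∧ dx_i = 0. For each pair (i, j) with i < j, the coefficient of dx_i ∧ dx_j in alpha ∧ beta is (alpha_i * beta_j - alpha_j * beta_i). Collecting: alpha ∧ beta = (2*x - 3*y) dx ∧ dy.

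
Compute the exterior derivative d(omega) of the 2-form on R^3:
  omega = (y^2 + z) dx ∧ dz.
d(omega) = (-2*y) dx ∧ dy ∧ dz

For a 2-form omega = sum_{i<j} g_{ij} dx_i ∧ dx_j, the exterior derivative is
  d(omega) = sum_{i<j} d(g_{ij}) ∧ dx_i ∧ dx_j = sum_{i<j, k} (∂g_{ij}/∂x_k) dx_k ∧ dx_i ∧ dx_j.
Expand each term, using dx_k ∧ dx_i ∧ dx_j = sgn(permutation) dx_{(a)} ∧ dx_{(b)} ∧ dx_{(c)} with (a < b < c) sorted:
  d(y^2 + z) includes (∂/∂y)(y^2 + z) dy = (2*y) dy, which multiplied by dx ∧ dz gives (-2*y) dx ∧ dy ∧ dz
Collecting like 3-forms: d(omega) = (-2*y) dx ∧ dy ∧ dz.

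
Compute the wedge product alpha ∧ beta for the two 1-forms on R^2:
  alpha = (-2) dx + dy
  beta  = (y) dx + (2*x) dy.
alpha ∧ beta = (-4*x - y) dx ∧ dy

Distribute the wedge, using dx_i ∧ dx_j = -dx_j ∧ dx_i and dx_i ∧ dx_i = 0. For each pair (i, j) with i < j, the coefficient of dx_i ∧ dx_j in alpha ∧ beta is (alpha_i * beta_j - alpha_j * beta_i). Collecting: alpha ∧ beta = (-4*x - y) dx ∧ dy.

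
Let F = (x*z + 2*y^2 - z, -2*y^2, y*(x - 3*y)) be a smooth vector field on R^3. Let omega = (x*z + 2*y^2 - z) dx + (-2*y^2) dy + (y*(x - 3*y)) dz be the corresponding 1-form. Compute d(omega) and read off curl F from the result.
d(omega) = (x - 6*y) dy ∧ dz + (x - y - 1) dz ∧ dx + (-4*y) dx ∧ dy; curl F = (x - 6*y, x - y - 1, -4*y)

d omega = sum_{i<j} (∂f_j/∂x_i - ∂f_i/∂x_j) dx_i ∧ dx_j. Under the identification (dy ∧ dz, dz ∧ dx, dx ∧ dy) ↔ (e_x, e_y, e_z), the coefficients are exactly the components of curl F. Compute:
  ∂R/∂y - ∂Q/∂z = (x - 6*y) - (0) = x - 6*y
  ∂P/∂z - ∂R/∂x = (x - 1) - (y) = x - y - 1
  ∂Q/∂x - ∂P/∂y = (0) - (4*y) = -4*y.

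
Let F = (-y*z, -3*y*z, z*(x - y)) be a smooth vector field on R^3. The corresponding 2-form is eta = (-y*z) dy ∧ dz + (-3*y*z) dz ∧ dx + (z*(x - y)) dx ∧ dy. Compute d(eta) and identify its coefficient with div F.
d(eta) = (x - y - 3*z) dx ∧ dy ∧ dz; div F = x - y - 3*z

For a 2-form in R^3 of the form above, applying d gives a 3-form with coefficient ∂P/∂x + ∂Q/∂y + ∂R/∂z:
  ∂P/∂x = 0
  ∂Q/∂y = -3*z
  ∂R/∂z = x - y
Sum = x - y - 3*z, which is exactly div F.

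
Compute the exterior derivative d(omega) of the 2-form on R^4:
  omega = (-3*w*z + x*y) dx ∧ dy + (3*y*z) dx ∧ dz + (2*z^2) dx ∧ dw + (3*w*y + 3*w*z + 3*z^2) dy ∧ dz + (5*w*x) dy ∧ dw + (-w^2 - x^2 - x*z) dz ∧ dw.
d(omega) = (-3*w - 3*z) dx ∧ dy ∧ dz + (5*w - 3*z) dx ∧ dy ∧ dw + (-2*x - 5*z) dx ∧ dz ∧ dw + (3*y + 3*z) dy ∧ dz ∧ dw

For a 2-form omega = sum_{i<j} g_{ij} dx_i ∧ dx_j, the exterior derivative is
  d(omega) = sum_{i<j} d(g_{ij}) ∧ dx_i ∧ dx_j = sum_{i<j, k} (∂g_{ij}/∂x_k) dx_k ∧ dx_i ∧ dx_j.
Expand each term, using dx_k ∧ dx_i ∧ dx_j = sgn(permutation) dx_{(a)} ∧ dx_{(b)} ∧ dx_{(c)} with (a < b < c) sorted:
  d(-3*w*z + x*y) includes (∂/∂z)(-3*w*z + x*y) dz = (-3*w) dz, which multiplied by dx ∧ dy gives (-3*w) dx ∧ dy ∧ dz
  d(-3*w*z + x*y) includes (∂/∂w)(-3*w*z + x*y) dw = (-3*z) dw, which multiplied by dx ∧ dy gives (-3*z) dx ∧ dy ∧ dw
  d(3*y*z) includes (∂/∂y)(3*y*z) dy = (3*z) dy, which multiplied by dx ∧ dz gives (-3*z) dx ∧ dy ∧ dz
  d(2*z^2) includes (∂/∂z)(2*z^2) dz = (4*z) dz, which multiplied by dx ∧ dw gives (-4*z) dx ∧ dz ∧ dw
  d(3*w*y + 3*w*z + 3*z^2) includes (∂/∂w)(3*w*y + 3*w*z + 3*z^2) dw = (3*y + 3*z) dw, which multiplied by dy ∧ dz gives (3*y + 3*z) dy ∧ dz ∧ dw
  d(5*w*x) includes (∂/∂x)(5*w*x) dx = (5*w) dx, which multiplied by dy ∧ dw gives (5*w) dx ∧ dy ∧ dw
  d(-w^2 - x^2 - x*z) includes (∂/∂x)(-w^2 - x^2 - x*z) dx = (-2*x - z) dx, which multiplied by dz ∧ dw gives (-2*x - z) dx ∧ dz ∧ dw
Collecting like 3-forms: d(omega) = (-3*w - 3*z) dx ∧ dy ∧ dz + (5*w - 3*z) dx ∧ dy ∧ dw + (-2*x - 5*z) dx ∧ dz ∧ dw + (3*y + 3*z) dy ∧ dz ∧ dw.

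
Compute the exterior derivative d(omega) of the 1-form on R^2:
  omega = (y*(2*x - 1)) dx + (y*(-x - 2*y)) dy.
d(omega) = (-2*x - y + 1) dx ∧ dy

For a 1-form omega = sum_i f_i dx_i, the exterior derivative is
  d(omega) = sum_{i < j} (∂f_j/∂x_i - ∂f_i/∂x_j) dx_i ∧ dx_j.
  coefficient of dx ∧ dy: ∂f_2/∂x - ∂f_1/∂y = ∂(y*(-x - 2*y))/∂x - ∂(y*(2*x - 1))/∂y = -2*x - y + 1
Assembling: d(omega) = (-2*x - y + 1) dx ∧ dy.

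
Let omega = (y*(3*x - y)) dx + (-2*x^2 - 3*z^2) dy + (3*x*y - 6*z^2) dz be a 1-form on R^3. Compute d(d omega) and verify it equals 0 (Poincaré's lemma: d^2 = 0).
d(d omega) = 0

Step 1: d omega = sum_{i<j} (∂f_j/∂x_i - ∂f_i/∂x_j) dx_i ∧ dx_j:
  coeff of dx ∧ dy: -7*x + 2*y
  coeff of dx ∧ dz: 3*y
  coeff of dy ∧ dz: 3*x + 6*z
Step 2: Apply d again to each 2-form coefficient. The only possible 3-form in R^3 is dx ∧ dy ∧ dz, with coefficient
  ∂(coeff of dy∧dz)/∂x - ∂(coeff of dx∧dz)/∂y + ∂(coeff of dx∧dy)/∂z
  = ∂/∂x (3*x + 6*z) - ∂/∂y (3*y) + ∂/∂z (-7*x + 2*y).
Each of these terms simplifies to sums of mixed partials that cancel in pairs. The result is 0 (by equality of mixed partials for smooth functions — Schwarz / Clairaut).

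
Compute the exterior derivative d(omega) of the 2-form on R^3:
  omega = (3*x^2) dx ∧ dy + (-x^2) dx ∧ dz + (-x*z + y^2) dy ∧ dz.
d(omega) = (-z) dx ∧ dy ∧ dz

For a 2-form omega = sum_{i<j} g_{ij} dx_i ∧ dx_j, the exterior derivative is
  d(omega) = sum_{i<j} d(g_{ij}) ∧ dx_i ∧ dx_j = sum_{i<j, k} (∂g_{ij}/∂x_k) dx_k ∧ dx_i ∧ dx_j.
Expand each term, using dx_k ∧ dx_i ∧ dx_j = sgn(permutation) dx_{(a)} ∧ dx_{(b)} ∧ dx_{(c)} with (a < b < c) sorted:
  d(-x*z + y^2) includes (∂/∂x)(-x*z + y^2) dx = (-z) dx, which multiplied by dy ∧ dz gives (-z) dx ∧ dy ∧ dz
Collecting like 3-forms: d(omega) = (-z) dx ∧ dy ∧ dz.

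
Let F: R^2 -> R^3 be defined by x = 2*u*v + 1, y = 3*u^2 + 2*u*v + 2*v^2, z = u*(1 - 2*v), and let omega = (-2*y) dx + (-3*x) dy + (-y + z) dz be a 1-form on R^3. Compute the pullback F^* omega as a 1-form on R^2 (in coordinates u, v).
F^* omega = (-42*u^2*v - 3*u^2 - 12*u*v^2 - 6*u*v - 17*u - 4*v^3 - 2*v^2 - 6*v) du + (-6*u^3 - 12*u^2*v - 2*u^2 - 28*u*v^2 - 6*u - 12*v) dv

Using F^*(f dg) = (f ∘ F) d(g ∘ F), substitute each coordinate x_i by F_i(u, v) in f_i, and replace dx_i by d F_i = (∂F_i/∂u) du + (∂F_i/∂v) dv.
  For the x component: f_1(F) = -6*u^2 - 4*u*v - 4*v^2; d F_1 = (2*v) du + (2*u) dv
  For the y component: f_2(F) = -6*u*v - 3; d F_2 = (6*u + 2*v) du + (2*u + 4*v) dv
  For the z component: f_3(F) = -3*u^2 - 4*u*v + u - 2*v^2; d F_3 = (1 - 2*v) du + (-2*u) dv
Combining and collecting du, dv coefficients:
  coeff of du: -42*u^2*v - 3*u^2 - 12*u*v^2 - 6*u*v - 17*u - 4*v^3 - 2*v^2 - 6*v
  coeff of dv: -6*u^3 - 12*u^2*v - 2*u^2 - 28*u*v^2 - 6*u - 12*v
F^* omega = (-42*u^2*v - 3*u^2 - 12*u*v^2 - 6*u*v - 17*u - 4*v^3 - 2*v^2 - 6*v) du + (-6*u^3 - 12*u^2*v - 2*u^2 - 28*u*v^2 - 6*u - 12*v) dv.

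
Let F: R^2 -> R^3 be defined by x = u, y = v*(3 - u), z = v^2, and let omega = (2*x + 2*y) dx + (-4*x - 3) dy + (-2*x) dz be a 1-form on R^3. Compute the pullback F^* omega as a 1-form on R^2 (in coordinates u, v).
F^* omega = (2*u*v + 2*u + 9*v) du + (4*u^2 - 4*u*v - 9*u - 9) dv

Using F^*(f dg) = (f ∘ F) d(g ∘ F), substitute each coordinate x_i by F_i(u, v) in f_i, and replace dx_i by d F_i = (∂F_i/∂u) du + (∂F_i/∂v) dv.
  For the x component: f_1(F) = -2*u*v + 2*u + 6*v; d F_1 = (1) du + (0) dv
  For the y component: f_2(F) = -4*u - 3; d F_2 = (-v) du + (3 - u) dv
  For the z component: f_3(F) = -2*u; d F_3 = (0) du + (2*v) dv
Combining and collecting du, dv coefficients:
  coeff of du: 2*u*v + 2*u + 9*v
  coeff of dv: 4*u^2 - 4*u*v - 9*u - 9
F^* omega = (2*u*v + 2*u + 9*v) du + (4*u^2 - 4*u*v - 9*u - 9) dv.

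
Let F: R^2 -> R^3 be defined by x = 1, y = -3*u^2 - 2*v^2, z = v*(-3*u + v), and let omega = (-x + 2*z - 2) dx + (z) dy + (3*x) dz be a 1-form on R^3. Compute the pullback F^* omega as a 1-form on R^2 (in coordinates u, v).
F^* omega = (3*v*(6*u^2 - 2*u*v - 3)) du + (12*u*v^2 - 9*u - 4*v^3 + 6*v) dv

Using F^*(f dg) = (f ∘ F) d(g ∘ F), substitute each coordinate x_i by F_i(u, v) in f_i, and replace dx_i by d F_i = (∂F_i/∂u) du + (∂F_i/∂v) dv.
  For the x component: f_1(F) = -6*u*v + 2*v^2 - 3; d F_1 = (0) du + (0) dv
  For the y component: f_2(F) = v*(-3*u + v); d F_2 = (-6*u) du + (-4*v) dv
  For the z component: f_3(F) = 3; d F_3 = (-3*v) du + (-3*u + 2*v) dv
Combining and collecting du, dv coefficients:
  coeff of du: 3*v*(6*u^2 - 2*u*v - 3)
  coeff of dv: 12*u*v^2 - 9*u - 4*v^3 + 6*v
F^* omega = (3*v*(6*u^2 - 2*u*v - 3)) du + (12*u*v^2 - 9*u - 4*v^3 + 6*v) dv.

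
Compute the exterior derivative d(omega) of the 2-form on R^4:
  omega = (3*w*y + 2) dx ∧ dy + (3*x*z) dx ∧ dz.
d(omega) = (3*y) dx ∧ dy ∧ dw

For a 2-form omega = sum_{i<j} g_{ij} dx_i ∧ dx_j, the exterior derivative is
  d(omega) = sum_{i<j} d(g_{ij}) ∧ dx_i ∧ dx_j = sum_{i<j, k} (∂g_{ij}/∂x_k) dx_k ∧ dx_i ∧ dx_j.
Expand each term, using dx_k ∧ dx_i ∧ dx_j = sgn(permutation) dx_{(a)} ∧ dx_{(b)} ∧ dx_{(c)} with (a < b < c) sorted:
  d(3*w*y + 2) includes (∂/∂w)(3*w*y + 2) dw = (3*y) dw, which multiplied by dx ∧ dy gives (3*y) dx ∧ dy ∧ dw
Collecting like 3-forms: d(omega) = (3*y) dx ∧ dy ∧ dw.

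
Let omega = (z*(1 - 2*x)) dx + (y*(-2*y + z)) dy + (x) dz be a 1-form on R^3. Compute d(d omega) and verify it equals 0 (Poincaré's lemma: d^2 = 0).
d(d omega) = 0

Step 1: d omega = sum_{i<j} (∂f_j/∂x_i - ∂f_i/∂x_j) dx_i ∧ dx_j:
  coeff of dx ∧ dy: 0
  coeff of dx ∧ dz: 2*x
  coeff of dy ∧ dz: -y
Step 2: Apply d again to each 2-form coefficient. The only possible 3-form in R^3 is dx ∧ dy ∧ dz, with coefficient
  ∂(coeff of dy∧dz)/∂x - ∂(coeff of dx∧dz)/∂y + ∂(coeff of dx∧dy)/∂z
  = ∂/∂x (-y) - ∂/∂y (2*x) + ∂/∂z (0).
Each of these terms simplifies to sums of mixed partials that cancel in pairs. The result is 0 (by equality of mixed partials for smooth functions — Schwarz / Clairaut).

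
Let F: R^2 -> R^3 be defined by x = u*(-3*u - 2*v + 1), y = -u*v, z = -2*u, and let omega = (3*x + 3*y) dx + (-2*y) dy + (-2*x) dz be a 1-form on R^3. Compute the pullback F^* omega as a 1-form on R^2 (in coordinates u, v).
F^* omega = (u*(54*u^2 + 72*u*v - 39*u + 16*v^2 - 23*v + 7)) du + (u^2*(18*u + 16*v - 6)) dv

Using F^*(f dg) = (f ∘ F) d(g ∘ F), substitute each coordinate x_i by F_i(u, v) in f_i, and replace dx_i by d F_i = (∂F_i/∂u) du + (∂F_i/∂v) dv.
  For the x component: f_1(F) = 3*u*(-3*u - 3*v + 1); d F_1 = (-6*u - 2*v + 1) du + (-2*u) dv
  For the y component: f_2(F) = 2*u*v; d F_2 = (-v) du + (-u) dv
  For the z component: f_3(F) = 2*u*(3*u + 2*v - 1); d F_3 = (-2) du + (0) dv
Combining and collecting du, dv coefficients:
  coeff of du: u*(54*u^2 + 72*u*v - 39*u + 16*v^2 - 23*v + 7)
  coeff of dv: u^2*(18*u + 16*v - 6)
F^* omega = (u*(54*u^2 + 72*u*v - 39*u + 16*v^2 - 23*v + 7)) du + (u^2*(18*u + 16*v - 6)) dv.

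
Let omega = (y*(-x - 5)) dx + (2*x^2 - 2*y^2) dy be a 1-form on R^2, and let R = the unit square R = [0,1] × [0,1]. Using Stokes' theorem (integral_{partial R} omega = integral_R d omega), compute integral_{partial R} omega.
integral_(partial R) omega = 15/2

Stokes: integral_partial_R omega = integral_R d omega with d omega = (∂Q/∂x - ∂P/∂y) dx ∧ dy.
  ∂Q/∂x = 4*x
  ∂P/∂y = -x - 5
  integrand = ∂Q/∂x - ∂P/∂y = 5*x + 5.
Integrating over R: integral_0^1 integral_0^1 (5*x + 5) dx dy = 15/2.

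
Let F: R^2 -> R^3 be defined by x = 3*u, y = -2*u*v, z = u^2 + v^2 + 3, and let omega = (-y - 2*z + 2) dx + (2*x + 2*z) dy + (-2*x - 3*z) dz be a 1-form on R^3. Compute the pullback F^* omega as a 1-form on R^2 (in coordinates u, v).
F^* omega = (-6*u^3 - 4*u^2*v - 18*u^2 - 6*u*v^2 - 6*u*v - 18*u - 4*v^3 - 6*v^2 - 12*v - 12) du + (-4*u^3 - 6*u^2*v - 12*u^2 - 4*u*v^2 - 12*u*v - 12*u - 6*v^3 - 18*v) dv

Using F^*(f dg) = (f ∘ F) d(g ∘ F), substitute each coordinate x_i by F_i(u, v) in f_i, and replace dx_i by d F_i = (∂F_i/∂u) du + (∂F_i/∂v) dv.
  For the x component: f_1(F) = -2*u^2 + 2*u*v - 2*v^2 - 4; d F_1 = (3) du + (0) dv
  For the y component: f_2(F) = 2*u^2 + 6*u + 2*v^2 + 6; d F_2 = (-2*v) du + (-2*u) dv
  For the z component: f_3(F) = -3*u^2 - 6*u - 3*v^2 - 9; d F_3 = (2*u) du + (2*v) dv
Combining and collecting du, dv coefficients:
  coeff of du: -6*u^3 - 4*u^2*v - 18*u^2 - 6*u*v^2 - 6*u*v - 18*u - 4*v^3 - 6*v^2 - 12*v - 12
  coeff of dv: -4*u^3 - 6*u^2*v - 12*u^2 - 4*u*v^2 - 12*u*v - 12*u - 6*v^3 - 18*v
F^* omega = (-6*u^3 - 4*u^2*v - 18*u^2 - 6*u*v^2 - 6*u*v - 18*u - 4*v^3 - 6*v^2 - 12*v - 12) du + (-4*u^3 - 6*u^2*v - 12*u^2 - 4*u*v^2 - 12*u*v - 12*u - 6*v^3 - 18*v) dv.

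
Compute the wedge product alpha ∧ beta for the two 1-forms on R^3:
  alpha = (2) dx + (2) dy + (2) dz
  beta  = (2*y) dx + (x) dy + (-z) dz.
alpha ∧ beta = (2*x - 4*y) dx ∧ dy + (-4*y - 2*z) dx ∧ dz + (-2*x - 2*z) dy ∧ dz

Distribute the wedge, using dx_i ∧ dx_j = -dx_j ∧ dx_i and dx_i ∧ dx_i = 0. For each pair (i, j) with i < j, the coefficient of dx_i ∧ dx_j in alpha ∧ beta is (alpha_i * beta_j - alpha_j * beta_i). Collecting: alpha ∧ beta = (2*x - 4*y) dx ∧ dy + (-4*y - 2*z) dx ∧ dz + (-2*x - 2*z) dy ∧ dz.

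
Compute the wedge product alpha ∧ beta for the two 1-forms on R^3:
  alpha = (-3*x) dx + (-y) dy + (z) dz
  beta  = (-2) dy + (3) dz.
alpha ∧ beta = (6*x) dx ∧ dy + (-9*x) dx ∧ dz + (-3*y + 2*z) dy ∧ dz

Distribute the wedge, using dx_i ∧ dx_j = -dx_j ∧ dx_i and dx_i ∧ dx_i = 0. For each pair (i, j) with i < j, the coefficient of dx_i ∧ dx_j in alpha ∧ beta is (alpha_i * beta_j - alpha_j * beta_i). Collecting: alpha ∧ beta = (6*x) dx ∧ dy + (-9*x) dx ∧ dz + (-3*y + 2*z) dy ∧ dz.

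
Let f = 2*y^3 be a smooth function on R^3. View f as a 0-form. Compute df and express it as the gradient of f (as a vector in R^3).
df = (0) dx + (6*y^2) dy + (0) dz; grad f = (0, 6*y^2, 0)

For a 0-form f, d f = (∂f/∂x) dx + (∂f/∂y) dy + (∂f/∂z) dz. The components of the vector representation are exactly the entries of grad f in Cartesian coordinates:
  ∂f/∂x = 0
  ∂f/∂y = 6*y^2
  ∂f/∂z = 0.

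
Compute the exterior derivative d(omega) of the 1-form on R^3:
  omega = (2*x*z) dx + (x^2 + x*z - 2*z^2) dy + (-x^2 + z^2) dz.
d(omega) = (2*x + z) dx ∧ dy + (-4*x) dx ∧ dz + (-x + 4*z) dy ∧ dz

For a 1-form omega = sum_i f_i dx_i, the exterior derivative is
  d(omega) = sum_{i < j} (∂f_j/∂x_i - ∂f_i/∂x_j) dx_i ∧ dx_j.
  coefficient of dx ∧ dy: ∂f_2/∂x - ∂f_1/∂y = ∂(x^2 + x*z - 2*z^2)/∂x - ∂(2*x*z)/∂y = 2*x + z
  coefficient of dx ∧ dz: ∂f_3/∂x - ∂f_1/∂z = ∂(-x^2 + z^2)/∂x - ∂(2*x*z)/∂z = -4*x
  coefficient of dy ∧ dz: ∂f_3/∂y - ∂f_2/∂z = ∂(-x^2 + z^2)/∂y - ∂(x^2 + x*z - 2*z^2)/∂z = -x + 4*z
Assembling: d(omega) = (2*x + z) dx ∧ dy + (-4*x) dx ∧ dz + (-x + 4*z) dy ∧ dz.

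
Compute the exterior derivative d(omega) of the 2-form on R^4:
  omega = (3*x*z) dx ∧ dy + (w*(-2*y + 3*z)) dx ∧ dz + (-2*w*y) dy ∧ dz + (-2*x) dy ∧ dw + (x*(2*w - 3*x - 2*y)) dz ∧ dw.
d(omega) = (2*w + 3*x) dx ∧ dy ∧ dz + (2*w - 6*x - 4*y + 3*z) dx ∧ dz ∧ dw + (-2*x - 2*y) dy ∧ dz ∧ dw + (-2) dx ∧ dy ∧ dw

For a 2-form omega = sum_{i<j} g_{ij} dx_i ∧ dx_j, the exterior derivative is
  d(omega) = sum_{i<j} d(g_{ij}) ∧ dx_i ∧ dx_j = sum_{i<j, k} (∂g_{ij}/∂x_k) dx_k ∧ dx_i ∧ dx_j.
Expand each term, using dx_k ∧ dx_i ∧ dx_j = sgn(permutation) dx_{(a)} ∧ dx_{(b)} ∧ dx_{(c)} with (a < b < c) sorted:
  d(3*x*z) includes (∂/∂z)(3*x*z) dz = (3*x) dz, which multiplied by dx ∧ dy gives (3*x) dx ∧ dy ∧ dz
  d(w*(-2*y + 3*z)) includes (∂/∂y)(w*(-2*y + 3*z)) dy = (-2*w) dy, which multiplied by dx ∧ dz gives (2*w) dx ∧ dy ∧ dz
  d(w*(-2*y + 3*z)) includes (∂/∂w)(w*(-2*y + 3*z)) dw = (-2*y + 3*z) dw, which multiplied by dx ∧ dz gives (-2*y + 3*z) dx ∧ dz ∧ dw
  d(-2*w*y) includes (∂/∂w)(-2*w*y) dw = (-2*y) dw, which multiplied by dy ∧ dz gives (-2*y) dy ∧ dz ∧ dw
  d(-2*x) includes (∂/∂x)(-2*x) dx = (-2) dx, which multiplied by dy ∧ dw gives (-2) dx ∧ dy ∧ dw
  d(x*(2*w - 3*x - 2*y)) includes (∂/∂x)(x*(2*w - 3*x - 2*y)) dx = (2*w - 6*x - 2*y) dx, which multiplied by dz ∧ dw gives (2*w - 6*x - 2*y) dx ∧ dz ∧ dw
  d(x*(2*w - 3*x - 2*y)) includes (∂/∂y)(x*(2*w - 3*x - 2*y)) dy = (-2*x) dy, which multiplied by dz ∧ dw gives (-2*x) dy ∧ dz ∧ dw
Collecting like 3-forms: d(omega) = (2*w + 3*x) dx ∧ dy ∧ dz + (2*w - 6*x - 4*y + 3*z) dx ∧ dz ∧ dw + (-2*x - 2*y) dy ∧ dz ∧ dw + (-2) dx ∧ dy ∧ dw.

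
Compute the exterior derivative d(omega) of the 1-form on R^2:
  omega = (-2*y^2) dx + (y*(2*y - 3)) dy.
d(omega) = (4*y) dx ∧ dy

For a 1-form omega = sum_i f_i dx_i, the exterior derivative is
  d(omega) = sum_{i < j} (∂f_j/∂x_i - ∂f_i/∂x_j) dx_i ∧ dx_j.
  coefficient of dx ∧ dy: ∂f_2/∂x - ∂f_1/∂y = ∂(y*(2*y - 3))/∂x - ∂(-2*y^2)/∂y = 4*y
Assembling: d(omega) = (4*y) dx ∧ dy.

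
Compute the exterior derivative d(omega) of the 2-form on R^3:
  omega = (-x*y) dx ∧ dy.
d(omega) = 0

For a 2-form omega = sum_{i<j} g_{ij} dx_i ∧ dx_j, the exterior derivative is
  d(omega) = sum_{i<j} d(g_{ij}) ∧ dx_i ∧ dx_j = sum_{i<j, k} (∂g_{ij}/∂x_k) dx_k ∧ dx_i ∧ dx_j.
Expand each term, using dx_k ∧ dx_i ∧ dx_j = sgn(permutation) dx_{(a)} ∧ dx_{(b)} ∧ dx_{(c)} with (a < b < c) sorted:

Collecting like 3-forms: d(omega) = 0.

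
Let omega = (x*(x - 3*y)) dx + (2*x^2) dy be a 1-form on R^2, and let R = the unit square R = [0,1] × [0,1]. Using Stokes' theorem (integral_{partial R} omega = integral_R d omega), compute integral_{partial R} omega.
integral_(partial R) omega = 7/2

Stokes: integral_partial_R omega = integral_R d omega with d omega = (∂Q/∂x - ∂P/∂y) dx ∧ dy.
  ∂Q/∂x = 4*x
  ∂P/∂y = -3*x
  integrand = ∂Q/∂x - ∂P/∂y = 7*x.
Integrating over R: integral_0^1 integral_0^1 (7*x) dx dy = 7/2.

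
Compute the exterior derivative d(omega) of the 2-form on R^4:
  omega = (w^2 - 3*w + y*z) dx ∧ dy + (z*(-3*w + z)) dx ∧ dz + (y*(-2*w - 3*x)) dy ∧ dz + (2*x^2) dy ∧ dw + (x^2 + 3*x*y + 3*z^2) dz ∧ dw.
d(omega) = (-2*y) dx ∧ dy ∧ dz + (2*w + 4*x - 3) dx ∧ dy ∧ dw + (2*x + 3*y - 3*z) dx ∧ dz ∧ dw + (3*x - 2*y) dy ∧ dz ∧ dw

For a 2-form omega = sum_{i<j} g_{ij} dx_i ∧ dx_j, the exterior derivative is
  d(omega) = sum_{i<j} d(g_{ij}) ∧ dx_i ∧ dx_j = sum_{i<j, k} (∂g_{ij}/∂x_k) dx_k ∧ dx_i ∧ dx_j.
Expand each term, using dx_k ∧ dx_i ∧ dx_j = sgn(permutation) dx_{(a)} ∧ dx_{(b)} ∧ dx_{(c)} with (a < b < c) sorted:
  d(w^2 - 3*w + y*z) includes (∂/∂z)(w^2 - 3*w + y*z) dz = (y) dz, which multiplied by dx ∧ dy gives (y) dx ∧ dy ∧ dz
  d(w^2 - 3*w + y*z) includes (∂/∂w)(w^2 - 3*w + y*z) dw = (2*w - 3) dw, which multiplied by dx ∧ dy gives (2*w - 3) dx ∧ dy ∧ dw
  d(z*(-3*w + z)) includes (∂/∂w)(z*(-3*w + z)) dw = (-3*z) dw, which multiplied by dx ∧ dz gives (-3*z) dx ∧ dz ∧ dw
  d(y*(-2*w - 3*x)) includes (∂/∂x)(y*(-2*w - 3*x)) dx = (-3*y) dx, which multiplied by dy ∧ dz gives (-3*y) dx ∧ dy ∧ dz
  d(y*(-2*w - 3*x)) includes (∂/∂w)(y*(-2*w - 3*x)) dw = (-2*y) dw, which multiplied by dy ∧ dz gives (-2*y) dy ∧ dz ∧ dw
  d(2*x^2) includes (∂/∂x)(2*x^2) dx = (4*x) dx, which multiplied by dy ∧ dw gives (4*x) dx ∧ dy ∧ dw
  d(x^2 + 3*x*y + 3*z^2) includes (∂/∂x)(x^2 + 3*x*y + 3*z^2) dx = (2*x + 3*y) dx, which multiplied by dz ∧ dw gives (2*x + 3*y) dx ∧ dz ∧ dw
  d(x^2 + 3*x*y + 3*z^2) includes (∂/∂y)(x^2 + 3*x*y + 3*z^2) dy = (3*x) dy, which multiplied by dz ∧ dw gives (3*x) dy ∧ dz ∧ dw
Collecting like 3-forms: d(omega) = (-2*y) dx ∧ dy ∧ dz + (2*w + 4*x - 3) dx ∧ dy ∧ dw + (2*x + 3*y - 3*z) dx ∧ dz ∧ dw + (3*x - 2*y) dy ∧ dz ∧ dw.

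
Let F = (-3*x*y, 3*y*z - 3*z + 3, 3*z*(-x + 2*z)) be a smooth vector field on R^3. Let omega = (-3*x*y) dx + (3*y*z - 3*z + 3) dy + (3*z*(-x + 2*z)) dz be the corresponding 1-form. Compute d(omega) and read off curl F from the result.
d(omega) = (3 - 3*y) dy ∧ dz + (3*z) dz ∧ dx + (3*x) dx ∧ dy; curl F = (3 - 3*y, 3*z, 3*x)

d omega = sum_{i<j} (∂f_j/∂x_i - ∂f_i/∂x_j) dx_i ∧ dx_j. Under the identification (dy ∧ dz, dz ∧ dx, dx ∧ dy) ↔ (e_x, e_y, e_z), the coefficients are exactly the components of curl F. Compute:
  ∂R/∂y - ∂Q/∂z = (0) - (3*y - 3) = 3 - 3*y
  ∂P/∂z - ∂R/∂x = (0) - (-3*z) = 3*z
  ∂Q/∂x - ∂P/∂y = (0) - (-3*x) = 3*x.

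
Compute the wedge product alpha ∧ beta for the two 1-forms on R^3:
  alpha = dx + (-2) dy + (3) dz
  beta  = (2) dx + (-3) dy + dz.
alpha ∧ beta = (1) dx ∧ dy + (-5) dx ∧ dz + (7) dy ∧ dz

Distribute the wedge, using dx_i ∧ dx_j = -dx_j ∧ dx_i and dx_i ∧ dx_i = 0. For each pair (i, j) with i < j, the coefficient of dx_i ∧ dx_j in alpha ∧ beta is (alpha_i * beta_j - alpha_j * beta_i). Collecting: alpha ∧ beta = (1) dx ∧ dy + (-5) dx ∧ dz + (7) dy ∧ dz.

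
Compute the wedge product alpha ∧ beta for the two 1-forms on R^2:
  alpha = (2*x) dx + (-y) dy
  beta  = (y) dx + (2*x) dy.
alpha ∧ beta = (4*x^2 + y^2) dx ∧ dy

Distribute the wedge, using dx_i ∧ dx_j = -dx_j ∧ dx_i and dx_i ∧ dx_i = 0. For each pair (i, j) with i < j, the coefficient of dx_i ∧ dx_j in alpha ∧ beta is (alpha_i * beta_j - alpha_j * beta_i). Collecting: alpha ∧ beta = (4*x^2 + y^2) dx ∧ dy.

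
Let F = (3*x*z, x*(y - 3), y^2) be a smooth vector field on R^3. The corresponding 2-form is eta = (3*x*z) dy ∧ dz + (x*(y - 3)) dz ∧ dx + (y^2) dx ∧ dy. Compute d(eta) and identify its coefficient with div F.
d(eta) = (x + 3*z) dx ∧ dy ∧ dz; div F = x + 3*z

For a 2-form in R^3 of the form above, applying d gives a 3-form with coefficient ∂P/∂x + ∂Q/∂y + ∂R/∂z:
  ∂P/∂x = 3*z
  ∂Q/∂y = x
  ∂R/∂z = 0
Sum = x + 3*z, which is exactly div F.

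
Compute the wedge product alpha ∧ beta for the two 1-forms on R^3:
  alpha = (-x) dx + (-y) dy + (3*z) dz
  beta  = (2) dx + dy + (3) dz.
alpha ∧ beta = (-x + 2*y) dx ∧ dy + (-3*x - 6*z) dx ∧ dz + (-3*y - 3*z) dy ∧ dz

Distribute the wedge, using dx_i ∧ dx_j = -dx_j ∧ dx_i and dx_i ∧ dx_i = 0. For each pair (i, j) with i < j, the coefficient of dx_i ∧ dx_j in alpha ∧ beta is (alpha_i * beta_j - alpha_j * beta_i). Collecting: alpha ∧ beta = (-x + 2*y) dx ∧ dy + (-3*x - 6*z) dx ∧ dz + (-3*y - 3*z) dy ∧ dz.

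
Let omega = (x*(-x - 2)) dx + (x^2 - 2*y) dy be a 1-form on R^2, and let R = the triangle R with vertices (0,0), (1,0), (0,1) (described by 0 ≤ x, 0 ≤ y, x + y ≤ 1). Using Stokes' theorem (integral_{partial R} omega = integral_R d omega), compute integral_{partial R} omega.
integral_(partial R) omega = 1/3

Stokes: integral_partial_R omega = integral_R d omega with d omega = (∂Q/∂x - ∂P/∂y) dx ∧ dy.
  ∂Q/∂x = 2*x
  ∂P/∂y = 0
  integrand = ∂Q/∂x - ∂P/∂y = 2*x.
Integrating over R: integral_0^1 integral_0^{1-x} (2*x) dy dx = 1/3.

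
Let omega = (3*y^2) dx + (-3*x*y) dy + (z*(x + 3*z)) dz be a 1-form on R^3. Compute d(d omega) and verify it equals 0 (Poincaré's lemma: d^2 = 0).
d(d omega) = 0

Step 1: d omega = sum_{i<j} (∂f_j/∂x_i - ∂f_i/∂x_j) dx_i ∧ dx_j:
  coeff of dx ∧ dy: -9*y
  coeff of dx ∧ dz: z
  coeff of dy ∧ dz: 0
Step 2: Apply d again to each 2-form coefficient. The only possible 3-form in R^3 is dx ∧ dy ∧ dz, with coefficient
  ∂(coeff of dy∧dz)/∂x - ∂(coeff of dx∧dz)/∂y + ∂(coeff of dx∧dy)/∂z
  = ∂/∂x (0) - ∂/∂y (z) + ∂/∂z (-9*y).
Each of these terms simplifies to sums of mixed partials that cancel in pairs. The result is 0 (by equality of mixed partials for smooth functions — Schwarz / Clairaut).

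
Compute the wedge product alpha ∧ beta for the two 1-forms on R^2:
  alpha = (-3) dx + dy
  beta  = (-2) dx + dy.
alpha ∧ beta = (-1) dx ∧ dy

Distribute the wedge, using dx_i ∧ dx_j = -dx_j ∧ dx_i and dx_i ∧ dx_i = 0. For each pair (i, j) with i < j, the coefficient of dx_i ∧ dx_j in alpha ∧ beta is (alpha_i * beta_j - alpha_j * beta_i). Collecting: alpha ∧ beta = (-1) dx ∧ dy.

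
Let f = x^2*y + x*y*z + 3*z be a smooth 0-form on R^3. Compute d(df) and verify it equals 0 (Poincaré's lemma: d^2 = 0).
d(df) = 0

Step 1: df = sum_i (∂f/∂x_i) dx_i = (y*(2*x + z)) dx + (x*(x + z)) dy + (x*y + 3) dz.
Step 2: Apply d again. Using the 1-form formula, the coefficient of dx ∧ dy in d(df) is ∂^2 f/∂x ∂y - ∂^2 f/∂y ∂x = (2*x + z) - (2*x + z) = 0 (equality of mixed partials for smooth f).
Similarly for dx ∧ dz and dy ∧ dz — all coefficients vanish. So d(df) = 0.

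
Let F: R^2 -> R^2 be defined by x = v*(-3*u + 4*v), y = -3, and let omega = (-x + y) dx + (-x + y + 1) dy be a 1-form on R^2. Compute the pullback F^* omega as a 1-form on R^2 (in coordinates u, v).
F^* omega = (3*v*(-3*u*v + 4*v^2 + 3)) du + (-9*u^2*v + 36*u*v^2 + 9*u - 32*v^3 - 24*v) dv

Using F^*(f dg) = (f ∘ F) d(g ∘ F), substitute each coordinate x_i by F_i(u, v) in f_i, and replace dx_i by d F_i = (∂F_i/∂u) du + (∂F_i/∂v) dv.
  For the x component: f_1(F) = 3*u*v - 4*v^2 - 3; d F_1 = (-3*v) du + (-3*u + 8*v) dv
  For the y component: f_2(F) = 3*u*v - 4*v^2 - 2; d F_2 = (0) du + (0) dv
Combining and collecting du, dv coefficients:
  coeff of du: 3*v*(-3*u*v + 4*v^2 + 3)
  coeff of dv: -9*u^2*v + 36*u*v^2 + 9*u - 32*v^3 - 24*v
F^* omega = (3*v*(-3*u*v + 4*v^2 + 3)) du + (-9*u^2*v + 36*u*v^2 + 9*u - 32*v^3 - 24*v) dv.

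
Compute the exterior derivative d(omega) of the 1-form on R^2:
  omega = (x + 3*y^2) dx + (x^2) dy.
d(omega) = (2*x - 6*y) dx ∧ dy

For a 1-form omega = sum_i f_i dx_i, the exterior derivative is
  d(omega) = sum_{i < j} (∂f_j/∂x_i - ∂f_i/∂x_j) dx_i ∧ dx_j.
  coefficient of dx ∧ dy: ∂f_2/∂x - ∂f_1/∂y = ∂(x^2)/∂x - ∂(x + 3*y^2)/∂y = 2*x - 6*y
Assembling: d(omega) = (2*x - 6*y) dx ∧ dy.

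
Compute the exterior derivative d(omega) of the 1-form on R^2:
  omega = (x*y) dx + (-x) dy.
d(omega) = (-x - 1) dx ∧ dy

For a 1-form omega = sum_i f_i dx_i, the exterior derivative is
  d(omega) = sum_{i < j} (∂f_j/∂x_i - ∂f_i/∂x_j) dx_i ∧ dx_j.
  coefficient of dx ∧ dy: ∂f_2/∂x - ∂f_1/∂y = ∂(-x)/∂x - ∂(x*y)/∂y = -x - 1
Assembling: d(omega) = (-x - 1) dx ∧ dy.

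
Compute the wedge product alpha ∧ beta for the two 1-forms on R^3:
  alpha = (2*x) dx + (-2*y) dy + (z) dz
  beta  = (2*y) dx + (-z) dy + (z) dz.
alpha ∧ beta = (-2*x*z + 4*y^2) dx ∧ dy + (2*z*(x - y)) dx ∧ dz + (z*(-2*y + z)) dy ∧ dz

Distribute the wedge, using dx_i ∧ dx_j = -dx_j ∧ dx_i and dx_i ∧ dx_i = 0. For each pair (i, j) with i < j, the coefficient of dx_i ∧ dx_j in alpha ∧ beta is (alpha_i * beta_j - alpha_j * beta_i). Collecting: alpha ∧ beta = (-2*x*z + 4*y^2) dx ∧ dy + (2*z*(x - y)) dx ∧ dz + (z*(-2*y + z)) dy ∧ dz.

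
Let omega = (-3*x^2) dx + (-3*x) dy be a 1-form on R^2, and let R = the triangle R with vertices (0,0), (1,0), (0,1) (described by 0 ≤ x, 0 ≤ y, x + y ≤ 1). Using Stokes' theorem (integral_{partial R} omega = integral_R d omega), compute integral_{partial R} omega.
integral_(partial R) omega = -3/2

Stokes: integral_partial_R omega = integral_R d omega with d omega = (∂Q/∂x - ∂P/∂y) dx ∧ dy.
  ∂Q/∂x = -3
  ∂P/∂y = 0
  integrand = ∂Q/∂x - ∂P/∂y = -3.
Integrating over R: integral_0^1 integral_0^{1-x} (-3) dy dx = -3/2.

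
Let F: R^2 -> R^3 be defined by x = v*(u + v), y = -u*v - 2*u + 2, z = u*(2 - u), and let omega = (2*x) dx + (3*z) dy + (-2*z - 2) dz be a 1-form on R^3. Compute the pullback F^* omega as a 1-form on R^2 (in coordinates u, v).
F^* omega = (-4*u^3 + 3*u^2*v + 18*u^2 + 2*u*v^2 - 6*u*v - 16*u + 2*v^3 - 4) du + (3*u^3 + 2*u^2*v - 6*u^2 + 6*u*v^2 + 4*v^3) dv

Using F^*(f dg) = (f ∘ F) d(g ∘ F), substitute each coordinate x_i by F_i(u, v) in f_i, and replace dx_i by d F_i = (∂F_i/∂u) du + (∂F_i/∂v) dv.
  For the x component: f_1(F) = 2*v*(u + v); d F_1 = (v) du + (u + 2*v) dv
  For the y component: f_2(F) = 3*u*(2 - u); d F_2 = (-v - 2) du + (-u) dv
  For the z component: f_3(F) = 2*u^2 - 4*u - 2; d F_3 = (2 - 2*u) du + (0) dv
Combining and collecting du, dv coefficients:
  coeff of du: -4*u^3 + 3*u^2*v + 18*u^2 + 2*u*v^2 - 6*u*v - 16*u + 2*v^3 - 4
  coeff of dv: 3*u^3 + 2*u^2*v - 6*u^2 + 6*u*v^2 + 4*v^3
F^* omega = (-4*u^3 + 3*u^2*v + 18*u^2 + 2*u*v^2 - 6*u*v - 16*u + 2*v^3 - 4) du + (3*u^3 + 2*u^2*v - 6*u^2 + 6*u*v^2 + 4*v^3) dv.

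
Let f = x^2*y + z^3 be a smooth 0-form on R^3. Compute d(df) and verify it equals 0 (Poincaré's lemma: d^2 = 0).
d(df) = 0

Step 1: df = sum_i (∂f/∂x_i) dx_i = (2*x*y) dx + (x^2) dy + (3*z^2) dz.
Step 2: Apply d again. Using the 1-form formula, the coefficient of dx ∧ dy in d(df) is ∂^2 f/∂x ∂y - ∂^2 f/∂y ∂x = (2*x) - (2*x) = 0 (equality of mixed partials for smooth f).
Similarly for dx ∧ dz and dy ∧ dz — all coefficients vanish. So d(df) = 0.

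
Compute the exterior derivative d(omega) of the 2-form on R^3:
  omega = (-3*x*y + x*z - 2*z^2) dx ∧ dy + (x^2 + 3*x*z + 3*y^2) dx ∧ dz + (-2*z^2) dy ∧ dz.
d(omega) = (x - 6*y - 4*z) dx ∧ dy ∧ dz

For a 2-form omega = sum_{i<j} g_{ij} dx_i ∧ dx_j, the exterior derivative is
  d(omega) = sum_{i<j} d(g_{ij}) ∧ dx_i ∧ dx_j = sum_{i<j, k} (∂g_{ij}/∂x_k) dx_k ∧ dx_i ∧ dx_j.
Expand each term, using dx_k ∧ dx_i ∧ dx_j = sgn(permutation) dx_{(a)} ∧ dx_{(b)} ∧ dx_{(c)} with (a < b < c) sorted:
  d(-3*x*y + x*z - 2*z^2) includes (∂/∂z)(-3*x*y + x*z - 2*z^2) dz = (x - 4*z) dz, which multiplied by dx ∧ dy gives (x - 4*z) dx ∧ dy ∧ dz
  d(x^2 + 3*x*z + 3*y^2) includes (∂/∂y)(x^2 + 3*x*z + 3*y^2) dy = (6*y) dy, which multiplied by dx ∧ dz gives (-6*y) dx ∧ dy ∧ dz
Collecting like 3-forms: d(omega) = (x - 6*y - 4*z) dx ∧ dy ∧ dz.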